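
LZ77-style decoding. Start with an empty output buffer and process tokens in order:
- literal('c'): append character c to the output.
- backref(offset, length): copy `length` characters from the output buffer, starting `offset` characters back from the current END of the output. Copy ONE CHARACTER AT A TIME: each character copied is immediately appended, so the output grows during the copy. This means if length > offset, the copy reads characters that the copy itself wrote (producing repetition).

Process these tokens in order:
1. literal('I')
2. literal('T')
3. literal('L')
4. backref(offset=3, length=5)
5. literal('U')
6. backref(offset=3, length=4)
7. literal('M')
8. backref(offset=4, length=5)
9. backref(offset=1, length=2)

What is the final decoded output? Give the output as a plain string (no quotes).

Token 1: literal('I'). Output: "I"
Token 2: literal('T'). Output: "IT"
Token 3: literal('L'). Output: "ITL"
Token 4: backref(off=3, len=5) (overlapping!). Copied 'ITLIT' from pos 0. Output: "ITLITLIT"
Token 5: literal('U'). Output: "ITLITLITU"
Token 6: backref(off=3, len=4) (overlapping!). Copied 'ITUI' from pos 6. Output: "ITLITLITUITUI"
Token 7: literal('M'). Output: "ITLITLITUITUIM"
Token 8: backref(off=4, len=5) (overlapping!). Copied 'TUIMT' from pos 10. Output: "ITLITLITUITUIMTUIMT"
Token 9: backref(off=1, len=2) (overlapping!). Copied 'TT' from pos 18. Output: "ITLITLITUITUIMTUIMTTT"

Answer: ITLITLITUITUIMTUIMTTT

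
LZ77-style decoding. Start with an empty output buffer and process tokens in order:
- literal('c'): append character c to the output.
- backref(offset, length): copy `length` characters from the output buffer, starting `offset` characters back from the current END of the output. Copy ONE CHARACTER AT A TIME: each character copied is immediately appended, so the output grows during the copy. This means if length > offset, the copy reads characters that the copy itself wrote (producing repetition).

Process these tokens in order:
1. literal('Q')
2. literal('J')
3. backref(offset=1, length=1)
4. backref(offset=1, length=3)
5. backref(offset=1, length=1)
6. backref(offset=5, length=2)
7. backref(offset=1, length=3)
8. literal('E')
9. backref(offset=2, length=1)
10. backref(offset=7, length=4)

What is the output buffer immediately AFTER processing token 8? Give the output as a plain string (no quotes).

Answer: QJJJJJJJJJJJE

Derivation:
Token 1: literal('Q'). Output: "Q"
Token 2: literal('J'). Output: "QJ"
Token 3: backref(off=1, len=1). Copied 'J' from pos 1. Output: "QJJ"
Token 4: backref(off=1, len=3) (overlapping!). Copied 'JJJ' from pos 2. Output: "QJJJJJ"
Token 5: backref(off=1, len=1). Copied 'J' from pos 5. Output: "QJJJJJJ"
Token 6: backref(off=5, len=2). Copied 'JJ' from pos 2. Output: "QJJJJJJJJ"
Token 7: backref(off=1, len=3) (overlapping!). Copied 'JJJ' from pos 8. Output: "QJJJJJJJJJJJ"
Token 8: literal('E'). Output: "QJJJJJJJJJJJE"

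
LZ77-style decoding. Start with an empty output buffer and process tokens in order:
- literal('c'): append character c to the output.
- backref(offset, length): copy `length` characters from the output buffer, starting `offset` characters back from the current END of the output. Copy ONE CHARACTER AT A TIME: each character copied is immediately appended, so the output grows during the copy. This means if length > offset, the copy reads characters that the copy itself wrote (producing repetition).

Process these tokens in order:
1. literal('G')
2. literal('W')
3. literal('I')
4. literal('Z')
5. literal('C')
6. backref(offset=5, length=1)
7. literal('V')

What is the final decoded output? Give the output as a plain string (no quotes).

Token 1: literal('G'). Output: "G"
Token 2: literal('W'). Output: "GW"
Token 3: literal('I'). Output: "GWI"
Token 4: literal('Z'). Output: "GWIZ"
Token 5: literal('C'). Output: "GWIZC"
Token 6: backref(off=5, len=1). Copied 'G' from pos 0. Output: "GWIZCG"
Token 7: literal('V'). Output: "GWIZCGV"

Answer: GWIZCGV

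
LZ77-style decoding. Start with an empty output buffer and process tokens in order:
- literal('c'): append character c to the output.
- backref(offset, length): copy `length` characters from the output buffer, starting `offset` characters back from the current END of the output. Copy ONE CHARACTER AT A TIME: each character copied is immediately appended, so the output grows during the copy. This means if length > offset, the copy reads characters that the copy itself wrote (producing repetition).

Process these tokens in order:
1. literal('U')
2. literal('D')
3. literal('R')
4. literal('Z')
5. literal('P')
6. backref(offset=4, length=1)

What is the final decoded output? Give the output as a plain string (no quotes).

Answer: UDRZPD

Derivation:
Token 1: literal('U'). Output: "U"
Token 2: literal('D'). Output: "UD"
Token 3: literal('R'). Output: "UDR"
Token 4: literal('Z'). Output: "UDRZ"
Token 5: literal('P'). Output: "UDRZP"
Token 6: backref(off=4, len=1). Copied 'D' from pos 1. Output: "UDRZPD"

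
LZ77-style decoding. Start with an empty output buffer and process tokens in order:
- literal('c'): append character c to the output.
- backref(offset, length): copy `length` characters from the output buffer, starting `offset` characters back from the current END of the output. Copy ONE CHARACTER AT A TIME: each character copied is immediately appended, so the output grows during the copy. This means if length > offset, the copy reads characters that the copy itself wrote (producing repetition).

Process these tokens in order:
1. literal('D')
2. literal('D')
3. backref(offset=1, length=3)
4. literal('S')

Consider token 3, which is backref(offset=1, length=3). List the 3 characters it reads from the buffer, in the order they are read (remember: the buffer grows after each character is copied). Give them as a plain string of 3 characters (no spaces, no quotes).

Token 1: literal('D'). Output: "D"
Token 2: literal('D'). Output: "DD"
Token 3: backref(off=1, len=3). Buffer before: "DD" (len 2)
  byte 1: read out[1]='D', append. Buffer now: "DDD"
  byte 2: read out[2]='D', append. Buffer now: "DDDD"
  byte 3: read out[3]='D', append. Buffer now: "DDDDD"

Answer: DDD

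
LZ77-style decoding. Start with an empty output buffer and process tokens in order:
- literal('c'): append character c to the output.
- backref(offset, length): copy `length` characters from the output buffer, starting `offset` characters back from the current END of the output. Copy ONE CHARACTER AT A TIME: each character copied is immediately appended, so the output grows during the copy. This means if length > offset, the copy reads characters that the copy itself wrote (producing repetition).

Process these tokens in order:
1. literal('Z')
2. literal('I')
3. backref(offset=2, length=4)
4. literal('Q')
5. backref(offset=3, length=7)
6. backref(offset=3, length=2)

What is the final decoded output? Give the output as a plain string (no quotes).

Token 1: literal('Z'). Output: "Z"
Token 2: literal('I'). Output: "ZI"
Token 3: backref(off=2, len=4) (overlapping!). Copied 'ZIZI' from pos 0. Output: "ZIZIZI"
Token 4: literal('Q'). Output: "ZIZIZIQ"
Token 5: backref(off=3, len=7) (overlapping!). Copied 'ZIQZIQZ' from pos 4. Output: "ZIZIZIQZIQZIQZ"
Token 6: backref(off=3, len=2). Copied 'IQ' from pos 11. Output: "ZIZIZIQZIQZIQZIQ"

Answer: ZIZIZIQZIQZIQZIQ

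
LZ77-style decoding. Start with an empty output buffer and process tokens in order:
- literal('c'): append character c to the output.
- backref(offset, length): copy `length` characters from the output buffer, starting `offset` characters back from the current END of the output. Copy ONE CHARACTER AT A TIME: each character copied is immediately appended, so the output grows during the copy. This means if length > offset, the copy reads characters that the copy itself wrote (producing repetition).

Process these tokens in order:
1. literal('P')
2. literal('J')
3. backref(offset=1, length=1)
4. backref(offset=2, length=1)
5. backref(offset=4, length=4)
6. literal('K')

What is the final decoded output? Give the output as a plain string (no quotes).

Answer: PJJJPJJJK

Derivation:
Token 1: literal('P'). Output: "P"
Token 2: literal('J'). Output: "PJ"
Token 3: backref(off=1, len=1). Copied 'J' from pos 1. Output: "PJJ"
Token 4: backref(off=2, len=1). Copied 'J' from pos 1. Output: "PJJJ"
Token 5: backref(off=4, len=4). Copied 'PJJJ' from pos 0. Output: "PJJJPJJJ"
Token 6: literal('K'). Output: "PJJJPJJJK"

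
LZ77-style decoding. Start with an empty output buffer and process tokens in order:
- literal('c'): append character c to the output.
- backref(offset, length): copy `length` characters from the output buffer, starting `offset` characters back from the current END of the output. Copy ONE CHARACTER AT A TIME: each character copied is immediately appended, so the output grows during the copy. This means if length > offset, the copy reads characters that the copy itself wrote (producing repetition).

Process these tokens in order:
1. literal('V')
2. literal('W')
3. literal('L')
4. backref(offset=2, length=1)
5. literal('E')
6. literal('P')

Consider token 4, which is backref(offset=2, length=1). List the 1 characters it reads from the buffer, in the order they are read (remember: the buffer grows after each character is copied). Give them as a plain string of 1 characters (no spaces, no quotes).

Answer: W

Derivation:
Token 1: literal('V'). Output: "V"
Token 2: literal('W'). Output: "VW"
Token 3: literal('L'). Output: "VWL"
Token 4: backref(off=2, len=1). Buffer before: "VWL" (len 3)
  byte 1: read out[1]='W', append. Buffer now: "VWLW"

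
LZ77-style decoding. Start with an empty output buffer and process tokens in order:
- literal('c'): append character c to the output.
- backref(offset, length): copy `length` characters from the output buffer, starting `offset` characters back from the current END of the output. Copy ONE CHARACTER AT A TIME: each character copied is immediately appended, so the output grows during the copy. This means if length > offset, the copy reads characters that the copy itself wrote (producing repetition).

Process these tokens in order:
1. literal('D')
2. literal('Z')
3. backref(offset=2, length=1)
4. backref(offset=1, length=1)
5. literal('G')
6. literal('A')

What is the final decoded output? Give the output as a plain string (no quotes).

Answer: DZDDGA

Derivation:
Token 1: literal('D'). Output: "D"
Token 2: literal('Z'). Output: "DZ"
Token 3: backref(off=2, len=1). Copied 'D' from pos 0. Output: "DZD"
Token 4: backref(off=1, len=1). Copied 'D' from pos 2. Output: "DZDD"
Token 5: literal('G'). Output: "DZDDG"
Token 6: literal('A'). Output: "DZDDGA"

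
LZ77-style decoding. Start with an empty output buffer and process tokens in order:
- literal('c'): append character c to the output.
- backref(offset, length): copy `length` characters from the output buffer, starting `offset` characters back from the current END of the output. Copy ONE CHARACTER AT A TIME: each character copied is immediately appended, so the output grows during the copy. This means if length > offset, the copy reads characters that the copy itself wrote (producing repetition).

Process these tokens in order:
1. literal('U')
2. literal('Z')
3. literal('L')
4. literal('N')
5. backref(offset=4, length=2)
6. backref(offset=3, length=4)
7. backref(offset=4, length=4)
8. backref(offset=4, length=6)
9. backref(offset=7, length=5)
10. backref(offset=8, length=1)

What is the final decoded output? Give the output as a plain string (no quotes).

Answer: UZLNUZNUZNNUZNNUZNNUNNUZNN

Derivation:
Token 1: literal('U'). Output: "U"
Token 2: literal('Z'). Output: "UZ"
Token 3: literal('L'). Output: "UZL"
Token 4: literal('N'). Output: "UZLN"
Token 5: backref(off=4, len=2). Copied 'UZ' from pos 0. Output: "UZLNUZ"
Token 6: backref(off=3, len=4) (overlapping!). Copied 'NUZN' from pos 3. Output: "UZLNUZNUZN"
Token 7: backref(off=4, len=4). Copied 'NUZN' from pos 6. Output: "UZLNUZNUZNNUZN"
Token 8: backref(off=4, len=6) (overlapping!). Copied 'NUZNNU' from pos 10. Output: "UZLNUZNUZNNUZNNUZNNU"
Token 9: backref(off=7, len=5). Copied 'NNUZN' from pos 13. Output: "UZLNUZNUZNNUZNNUZNNUNNUZN"
Token 10: backref(off=8, len=1). Copied 'N' from pos 17. Output: "UZLNUZNUZNNUZNNUZNNUNNUZNN"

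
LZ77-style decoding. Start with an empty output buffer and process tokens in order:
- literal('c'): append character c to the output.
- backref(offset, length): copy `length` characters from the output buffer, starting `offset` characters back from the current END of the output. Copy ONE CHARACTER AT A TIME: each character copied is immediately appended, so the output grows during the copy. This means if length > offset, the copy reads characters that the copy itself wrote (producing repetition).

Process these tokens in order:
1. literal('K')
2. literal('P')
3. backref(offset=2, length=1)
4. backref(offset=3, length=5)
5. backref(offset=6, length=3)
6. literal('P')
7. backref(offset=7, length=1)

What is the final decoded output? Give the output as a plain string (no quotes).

Answer: KPKKPKKPKKPPK

Derivation:
Token 1: literal('K'). Output: "K"
Token 2: literal('P'). Output: "KP"
Token 3: backref(off=2, len=1). Copied 'K' from pos 0. Output: "KPK"
Token 4: backref(off=3, len=5) (overlapping!). Copied 'KPKKP' from pos 0. Output: "KPKKPKKP"
Token 5: backref(off=6, len=3). Copied 'KKP' from pos 2. Output: "KPKKPKKPKKP"
Token 6: literal('P'). Output: "KPKKPKKPKKPP"
Token 7: backref(off=7, len=1). Copied 'K' from pos 5. Output: "KPKKPKKPKKPPK"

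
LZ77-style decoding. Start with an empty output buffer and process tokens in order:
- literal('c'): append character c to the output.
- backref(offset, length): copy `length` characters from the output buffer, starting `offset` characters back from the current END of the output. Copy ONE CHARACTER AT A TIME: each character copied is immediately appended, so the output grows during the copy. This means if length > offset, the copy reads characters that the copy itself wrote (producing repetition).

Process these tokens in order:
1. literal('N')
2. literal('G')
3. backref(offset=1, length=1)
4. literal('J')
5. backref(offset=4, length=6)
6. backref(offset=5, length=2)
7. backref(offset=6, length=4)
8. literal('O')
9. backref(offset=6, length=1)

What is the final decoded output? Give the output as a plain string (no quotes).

Token 1: literal('N'). Output: "N"
Token 2: literal('G'). Output: "NG"
Token 3: backref(off=1, len=1). Copied 'G' from pos 1. Output: "NGG"
Token 4: literal('J'). Output: "NGGJ"
Token 5: backref(off=4, len=6) (overlapping!). Copied 'NGGJNG' from pos 0. Output: "NGGJNGGJNG"
Token 6: backref(off=5, len=2). Copied 'GG' from pos 5. Output: "NGGJNGGJNGGG"
Token 7: backref(off=6, len=4). Copied 'GJNG' from pos 6. Output: "NGGJNGGJNGGGGJNG"
Token 8: literal('O'). Output: "NGGJNGGJNGGGGJNGO"
Token 9: backref(off=6, len=1). Copied 'G' from pos 11. Output: "NGGJNGGJNGGGGJNGOG"

Answer: NGGJNGGJNGGGGJNGOG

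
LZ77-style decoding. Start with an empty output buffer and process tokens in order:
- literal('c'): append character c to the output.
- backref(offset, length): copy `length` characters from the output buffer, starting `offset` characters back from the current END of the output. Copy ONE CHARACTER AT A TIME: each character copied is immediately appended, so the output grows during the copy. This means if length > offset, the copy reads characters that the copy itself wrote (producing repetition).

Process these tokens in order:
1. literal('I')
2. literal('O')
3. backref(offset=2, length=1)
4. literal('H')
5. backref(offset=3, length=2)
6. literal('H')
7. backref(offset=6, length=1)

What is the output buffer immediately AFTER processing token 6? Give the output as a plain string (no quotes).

Answer: IOIHOIH

Derivation:
Token 1: literal('I'). Output: "I"
Token 2: literal('O'). Output: "IO"
Token 3: backref(off=2, len=1). Copied 'I' from pos 0. Output: "IOI"
Token 4: literal('H'). Output: "IOIH"
Token 5: backref(off=3, len=2). Copied 'OI' from pos 1. Output: "IOIHOI"
Token 6: literal('H'). Output: "IOIHOIH"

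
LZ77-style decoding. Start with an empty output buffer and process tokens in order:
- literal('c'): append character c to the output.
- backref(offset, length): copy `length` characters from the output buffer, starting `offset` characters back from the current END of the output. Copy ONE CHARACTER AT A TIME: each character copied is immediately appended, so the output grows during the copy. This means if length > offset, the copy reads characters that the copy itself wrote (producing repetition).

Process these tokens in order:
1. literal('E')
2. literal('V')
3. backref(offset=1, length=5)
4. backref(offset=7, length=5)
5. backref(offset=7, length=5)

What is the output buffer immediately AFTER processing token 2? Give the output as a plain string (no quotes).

Answer: EV

Derivation:
Token 1: literal('E'). Output: "E"
Token 2: literal('V'). Output: "EV"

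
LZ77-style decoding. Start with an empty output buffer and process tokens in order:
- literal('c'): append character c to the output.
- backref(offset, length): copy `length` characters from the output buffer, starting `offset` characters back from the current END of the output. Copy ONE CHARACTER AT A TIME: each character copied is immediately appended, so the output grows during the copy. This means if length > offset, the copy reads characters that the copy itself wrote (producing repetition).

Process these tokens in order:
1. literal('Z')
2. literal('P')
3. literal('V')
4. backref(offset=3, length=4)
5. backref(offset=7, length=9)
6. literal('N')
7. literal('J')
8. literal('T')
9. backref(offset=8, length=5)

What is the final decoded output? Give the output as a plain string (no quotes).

Token 1: literal('Z'). Output: "Z"
Token 2: literal('P'). Output: "ZP"
Token 3: literal('V'). Output: "ZPV"
Token 4: backref(off=3, len=4) (overlapping!). Copied 'ZPVZ' from pos 0. Output: "ZPVZPVZ"
Token 5: backref(off=7, len=9) (overlapping!). Copied 'ZPVZPVZZP' from pos 0. Output: "ZPVZPVZZPVZPVZZP"
Token 6: literal('N'). Output: "ZPVZPVZZPVZPVZZPN"
Token 7: literal('J'). Output: "ZPVZPVZZPVZPVZZPNJ"
Token 8: literal('T'). Output: "ZPVZPVZZPVZPVZZPNJT"
Token 9: backref(off=8, len=5). Copied 'PVZZP' from pos 11. Output: "ZPVZPVZZPVZPVZZPNJTPVZZP"

Answer: ZPVZPVZZPVZPVZZPNJTPVZZP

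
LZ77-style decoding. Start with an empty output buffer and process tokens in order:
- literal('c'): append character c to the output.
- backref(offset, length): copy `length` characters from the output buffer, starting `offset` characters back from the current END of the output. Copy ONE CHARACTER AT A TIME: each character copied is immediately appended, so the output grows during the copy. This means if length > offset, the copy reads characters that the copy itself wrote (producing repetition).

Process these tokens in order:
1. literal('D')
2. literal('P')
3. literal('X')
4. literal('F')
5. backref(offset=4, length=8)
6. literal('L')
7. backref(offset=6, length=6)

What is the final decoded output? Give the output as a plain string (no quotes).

Answer: DPXFDPXFDPXFLFDPXFL

Derivation:
Token 1: literal('D'). Output: "D"
Token 2: literal('P'). Output: "DP"
Token 3: literal('X'). Output: "DPX"
Token 4: literal('F'). Output: "DPXF"
Token 5: backref(off=4, len=8) (overlapping!). Copied 'DPXFDPXF' from pos 0. Output: "DPXFDPXFDPXF"
Token 6: literal('L'). Output: "DPXFDPXFDPXFL"
Token 7: backref(off=6, len=6). Copied 'FDPXFL' from pos 7. Output: "DPXFDPXFDPXFLFDPXFL"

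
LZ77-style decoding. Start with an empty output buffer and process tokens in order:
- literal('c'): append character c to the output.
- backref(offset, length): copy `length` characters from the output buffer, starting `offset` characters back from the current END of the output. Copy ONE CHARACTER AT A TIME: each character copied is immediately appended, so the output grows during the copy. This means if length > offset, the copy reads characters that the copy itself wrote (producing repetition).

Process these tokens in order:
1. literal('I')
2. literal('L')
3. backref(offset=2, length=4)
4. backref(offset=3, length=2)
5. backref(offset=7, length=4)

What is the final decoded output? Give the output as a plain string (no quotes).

Answer: ILILILLILILI

Derivation:
Token 1: literal('I'). Output: "I"
Token 2: literal('L'). Output: "IL"
Token 3: backref(off=2, len=4) (overlapping!). Copied 'ILIL' from pos 0. Output: "ILILIL"
Token 4: backref(off=3, len=2). Copied 'LI' from pos 3. Output: "ILILILLI"
Token 5: backref(off=7, len=4). Copied 'LILI' from pos 1. Output: "ILILILLILILI"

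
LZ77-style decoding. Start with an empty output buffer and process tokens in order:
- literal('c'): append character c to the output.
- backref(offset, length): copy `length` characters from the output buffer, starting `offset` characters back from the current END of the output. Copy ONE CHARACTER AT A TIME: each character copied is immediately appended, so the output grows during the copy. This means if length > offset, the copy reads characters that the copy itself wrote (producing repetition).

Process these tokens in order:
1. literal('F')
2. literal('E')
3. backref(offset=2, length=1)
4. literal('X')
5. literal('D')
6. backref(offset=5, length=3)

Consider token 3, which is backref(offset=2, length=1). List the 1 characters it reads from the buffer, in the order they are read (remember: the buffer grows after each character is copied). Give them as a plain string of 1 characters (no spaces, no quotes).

Token 1: literal('F'). Output: "F"
Token 2: literal('E'). Output: "FE"
Token 3: backref(off=2, len=1). Buffer before: "FE" (len 2)
  byte 1: read out[0]='F', append. Buffer now: "FEF"

Answer: F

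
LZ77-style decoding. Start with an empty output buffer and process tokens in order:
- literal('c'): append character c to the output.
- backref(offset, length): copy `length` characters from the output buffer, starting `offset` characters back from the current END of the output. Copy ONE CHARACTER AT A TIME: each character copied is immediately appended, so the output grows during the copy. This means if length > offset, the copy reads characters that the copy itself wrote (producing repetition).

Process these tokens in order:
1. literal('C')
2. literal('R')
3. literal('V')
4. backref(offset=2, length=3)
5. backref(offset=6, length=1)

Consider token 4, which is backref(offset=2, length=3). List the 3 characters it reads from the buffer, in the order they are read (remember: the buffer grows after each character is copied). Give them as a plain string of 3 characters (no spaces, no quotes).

Answer: RVR

Derivation:
Token 1: literal('C'). Output: "C"
Token 2: literal('R'). Output: "CR"
Token 3: literal('V'). Output: "CRV"
Token 4: backref(off=2, len=3). Buffer before: "CRV" (len 3)
  byte 1: read out[1]='R', append. Buffer now: "CRVR"
  byte 2: read out[2]='V', append. Buffer now: "CRVRV"
  byte 3: read out[3]='R', append. Buffer now: "CRVRVR"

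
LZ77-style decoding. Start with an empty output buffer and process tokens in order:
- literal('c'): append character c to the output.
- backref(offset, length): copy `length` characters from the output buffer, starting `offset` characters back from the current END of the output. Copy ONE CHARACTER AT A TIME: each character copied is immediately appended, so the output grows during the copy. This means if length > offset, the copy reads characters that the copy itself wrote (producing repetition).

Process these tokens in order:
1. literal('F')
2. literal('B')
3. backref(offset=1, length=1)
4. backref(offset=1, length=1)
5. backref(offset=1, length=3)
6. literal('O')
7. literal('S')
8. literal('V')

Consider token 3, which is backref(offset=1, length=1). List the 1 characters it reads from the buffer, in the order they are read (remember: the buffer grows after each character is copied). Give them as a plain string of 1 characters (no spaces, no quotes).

Answer: B

Derivation:
Token 1: literal('F'). Output: "F"
Token 2: literal('B'). Output: "FB"
Token 3: backref(off=1, len=1). Buffer before: "FB" (len 2)
  byte 1: read out[1]='B', append. Buffer now: "FBB"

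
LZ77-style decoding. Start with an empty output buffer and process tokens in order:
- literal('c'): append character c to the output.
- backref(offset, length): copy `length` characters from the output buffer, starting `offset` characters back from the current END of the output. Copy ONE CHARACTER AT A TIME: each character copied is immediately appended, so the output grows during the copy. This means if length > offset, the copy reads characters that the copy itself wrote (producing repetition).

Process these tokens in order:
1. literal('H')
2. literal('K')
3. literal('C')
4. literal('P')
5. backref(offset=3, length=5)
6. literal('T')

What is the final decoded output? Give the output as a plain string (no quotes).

Answer: HKCPKCPKCT

Derivation:
Token 1: literal('H'). Output: "H"
Token 2: literal('K'). Output: "HK"
Token 3: literal('C'). Output: "HKC"
Token 4: literal('P'). Output: "HKCP"
Token 5: backref(off=3, len=5) (overlapping!). Copied 'KCPKC' from pos 1. Output: "HKCPKCPKC"
Token 6: literal('T'). Output: "HKCPKCPKCT"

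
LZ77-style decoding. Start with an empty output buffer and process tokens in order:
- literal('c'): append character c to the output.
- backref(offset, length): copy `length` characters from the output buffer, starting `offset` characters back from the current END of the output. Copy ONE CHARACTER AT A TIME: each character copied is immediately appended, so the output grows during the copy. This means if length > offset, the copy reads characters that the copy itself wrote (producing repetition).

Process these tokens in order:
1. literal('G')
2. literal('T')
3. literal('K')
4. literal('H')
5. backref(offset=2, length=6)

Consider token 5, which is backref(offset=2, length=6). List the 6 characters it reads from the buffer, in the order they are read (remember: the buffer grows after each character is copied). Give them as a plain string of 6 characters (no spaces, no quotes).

Answer: KHKHKH

Derivation:
Token 1: literal('G'). Output: "G"
Token 2: literal('T'). Output: "GT"
Token 3: literal('K'). Output: "GTK"
Token 4: literal('H'). Output: "GTKH"
Token 5: backref(off=2, len=6). Buffer before: "GTKH" (len 4)
  byte 1: read out[2]='K', append. Buffer now: "GTKHK"
  byte 2: read out[3]='H', append. Buffer now: "GTKHKH"
  byte 3: read out[4]='K', append. Buffer now: "GTKHKHK"
  byte 4: read out[5]='H', append. Buffer now: "GTKHKHKH"
  byte 5: read out[6]='K', append. Buffer now: "GTKHKHKHK"
  byte 6: read out[7]='H', append. Buffer now: "GTKHKHKHKH"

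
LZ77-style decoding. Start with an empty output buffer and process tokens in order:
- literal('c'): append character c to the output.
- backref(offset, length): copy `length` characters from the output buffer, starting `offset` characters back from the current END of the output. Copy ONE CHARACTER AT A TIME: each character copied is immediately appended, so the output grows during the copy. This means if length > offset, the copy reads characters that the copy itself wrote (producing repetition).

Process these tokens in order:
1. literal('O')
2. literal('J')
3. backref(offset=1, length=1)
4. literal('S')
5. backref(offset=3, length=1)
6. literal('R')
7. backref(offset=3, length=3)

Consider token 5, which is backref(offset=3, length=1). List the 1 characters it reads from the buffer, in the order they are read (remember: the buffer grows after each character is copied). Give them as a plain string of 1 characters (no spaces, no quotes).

Answer: J

Derivation:
Token 1: literal('O'). Output: "O"
Token 2: literal('J'). Output: "OJ"
Token 3: backref(off=1, len=1). Copied 'J' from pos 1. Output: "OJJ"
Token 4: literal('S'). Output: "OJJS"
Token 5: backref(off=3, len=1). Buffer before: "OJJS" (len 4)
  byte 1: read out[1]='J', append. Buffer now: "OJJSJ"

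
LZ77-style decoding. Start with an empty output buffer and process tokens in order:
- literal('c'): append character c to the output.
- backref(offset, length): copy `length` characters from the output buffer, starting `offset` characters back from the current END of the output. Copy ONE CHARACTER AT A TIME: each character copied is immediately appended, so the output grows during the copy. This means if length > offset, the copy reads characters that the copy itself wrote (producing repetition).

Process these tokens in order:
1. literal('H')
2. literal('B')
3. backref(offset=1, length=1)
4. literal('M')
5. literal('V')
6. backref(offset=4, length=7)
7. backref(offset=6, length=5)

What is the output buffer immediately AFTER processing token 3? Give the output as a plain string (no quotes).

Answer: HBB

Derivation:
Token 1: literal('H'). Output: "H"
Token 2: literal('B'). Output: "HB"
Token 3: backref(off=1, len=1). Copied 'B' from pos 1. Output: "HBB"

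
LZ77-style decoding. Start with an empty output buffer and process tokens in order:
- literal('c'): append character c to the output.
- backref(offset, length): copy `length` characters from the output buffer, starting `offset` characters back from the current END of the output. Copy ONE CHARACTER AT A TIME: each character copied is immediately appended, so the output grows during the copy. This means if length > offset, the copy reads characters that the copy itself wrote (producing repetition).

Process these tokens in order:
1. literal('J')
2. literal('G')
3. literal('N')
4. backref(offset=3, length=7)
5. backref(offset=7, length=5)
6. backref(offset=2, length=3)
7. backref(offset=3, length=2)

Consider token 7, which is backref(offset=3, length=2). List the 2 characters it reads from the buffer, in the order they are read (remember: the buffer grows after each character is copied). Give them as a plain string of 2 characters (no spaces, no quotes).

Token 1: literal('J'). Output: "J"
Token 2: literal('G'). Output: "JG"
Token 3: literal('N'). Output: "JGN"
Token 4: backref(off=3, len=7) (overlapping!). Copied 'JGNJGNJ' from pos 0. Output: "JGNJGNJGNJ"
Token 5: backref(off=7, len=5). Copied 'JGNJG' from pos 3. Output: "JGNJGNJGNJJGNJG"
Token 6: backref(off=2, len=3) (overlapping!). Copied 'JGJ' from pos 13. Output: "JGNJGNJGNJJGNJGJGJ"
Token 7: backref(off=3, len=2). Buffer before: "JGNJGNJGNJJGNJGJGJ" (len 18)
  byte 1: read out[15]='J', append. Buffer now: "JGNJGNJGNJJGNJGJGJJ"
  byte 2: read out[16]='G', append. Buffer now: "JGNJGNJGNJJGNJGJGJJG"

Answer: JG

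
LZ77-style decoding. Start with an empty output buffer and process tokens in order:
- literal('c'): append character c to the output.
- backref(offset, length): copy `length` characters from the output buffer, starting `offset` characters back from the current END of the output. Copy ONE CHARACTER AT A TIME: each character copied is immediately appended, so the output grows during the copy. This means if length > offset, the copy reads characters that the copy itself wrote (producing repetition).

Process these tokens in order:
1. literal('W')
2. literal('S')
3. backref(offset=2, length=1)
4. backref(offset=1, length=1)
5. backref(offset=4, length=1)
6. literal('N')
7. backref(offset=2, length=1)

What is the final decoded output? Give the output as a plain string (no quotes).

Answer: WSWWWNW

Derivation:
Token 1: literal('W'). Output: "W"
Token 2: literal('S'). Output: "WS"
Token 3: backref(off=2, len=1). Copied 'W' from pos 0. Output: "WSW"
Token 4: backref(off=1, len=1). Copied 'W' from pos 2. Output: "WSWW"
Token 5: backref(off=4, len=1). Copied 'W' from pos 0. Output: "WSWWW"
Token 6: literal('N'). Output: "WSWWWN"
Token 7: backref(off=2, len=1). Copied 'W' from pos 4. Output: "WSWWWNW"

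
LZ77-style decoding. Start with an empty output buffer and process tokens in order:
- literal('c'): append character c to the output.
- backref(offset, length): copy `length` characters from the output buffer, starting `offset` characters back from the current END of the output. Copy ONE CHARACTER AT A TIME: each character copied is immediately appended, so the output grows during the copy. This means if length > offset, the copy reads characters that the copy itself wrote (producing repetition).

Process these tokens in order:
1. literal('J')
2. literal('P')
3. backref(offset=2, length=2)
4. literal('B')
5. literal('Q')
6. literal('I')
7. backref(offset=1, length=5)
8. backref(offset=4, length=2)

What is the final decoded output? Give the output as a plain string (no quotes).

Token 1: literal('J'). Output: "J"
Token 2: literal('P'). Output: "JP"
Token 3: backref(off=2, len=2). Copied 'JP' from pos 0. Output: "JPJP"
Token 4: literal('B'). Output: "JPJPB"
Token 5: literal('Q'). Output: "JPJPBQ"
Token 6: literal('I'). Output: "JPJPBQI"
Token 7: backref(off=1, len=5) (overlapping!). Copied 'IIIII' from pos 6. Output: "JPJPBQIIIIII"
Token 8: backref(off=4, len=2). Copied 'II' from pos 8. Output: "JPJPBQIIIIIIII"

Answer: JPJPBQIIIIIIII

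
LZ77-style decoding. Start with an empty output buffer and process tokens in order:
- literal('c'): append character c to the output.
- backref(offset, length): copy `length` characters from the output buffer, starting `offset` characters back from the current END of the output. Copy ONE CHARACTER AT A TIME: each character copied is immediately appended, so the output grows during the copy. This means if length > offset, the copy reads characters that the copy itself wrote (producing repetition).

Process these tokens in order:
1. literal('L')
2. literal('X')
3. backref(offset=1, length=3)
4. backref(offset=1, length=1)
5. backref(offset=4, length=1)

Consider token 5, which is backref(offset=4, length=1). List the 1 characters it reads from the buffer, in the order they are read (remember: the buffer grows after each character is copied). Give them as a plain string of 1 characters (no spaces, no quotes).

Answer: X

Derivation:
Token 1: literal('L'). Output: "L"
Token 2: literal('X'). Output: "LX"
Token 3: backref(off=1, len=3) (overlapping!). Copied 'XXX' from pos 1. Output: "LXXXX"
Token 4: backref(off=1, len=1). Copied 'X' from pos 4. Output: "LXXXXX"
Token 5: backref(off=4, len=1). Buffer before: "LXXXXX" (len 6)
  byte 1: read out[2]='X', append. Buffer now: "LXXXXXX"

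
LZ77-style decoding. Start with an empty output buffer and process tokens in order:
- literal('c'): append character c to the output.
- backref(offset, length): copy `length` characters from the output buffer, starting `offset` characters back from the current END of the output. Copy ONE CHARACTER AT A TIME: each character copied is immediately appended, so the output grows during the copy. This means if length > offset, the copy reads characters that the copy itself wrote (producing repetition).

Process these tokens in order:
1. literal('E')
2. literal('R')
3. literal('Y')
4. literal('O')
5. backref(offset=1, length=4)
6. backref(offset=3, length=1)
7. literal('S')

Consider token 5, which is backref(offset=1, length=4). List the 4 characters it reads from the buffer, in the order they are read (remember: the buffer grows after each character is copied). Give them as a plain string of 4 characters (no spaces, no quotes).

Answer: OOOO

Derivation:
Token 1: literal('E'). Output: "E"
Token 2: literal('R'). Output: "ER"
Token 3: literal('Y'). Output: "ERY"
Token 4: literal('O'). Output: "ERYO"
Token 5: backref(off=1, len=4). Buffer before: "ERYO" (len 4)
  byte 1: read out[3]='O', append. Buffer now: "ERYOO"
  byte 2: read out[4]='O', append. Buffer now: "ERYOOO"
  byte 3: read out[5]='O', append. Buffer now: "ERYOOOO"
  byte 4: read out[6]='O', append. Buffer now: "ERYOOOOO"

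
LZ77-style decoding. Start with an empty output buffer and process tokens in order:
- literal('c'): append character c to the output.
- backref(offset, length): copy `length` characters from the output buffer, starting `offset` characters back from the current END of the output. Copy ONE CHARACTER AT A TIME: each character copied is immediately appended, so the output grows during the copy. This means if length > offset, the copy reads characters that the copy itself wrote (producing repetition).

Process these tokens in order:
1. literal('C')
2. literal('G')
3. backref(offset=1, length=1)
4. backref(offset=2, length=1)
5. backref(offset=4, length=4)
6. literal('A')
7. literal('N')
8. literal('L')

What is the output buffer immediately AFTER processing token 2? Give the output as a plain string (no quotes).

Token 1: literal('C'). Output: "C"
Token 2: literal('G'). Output: "CG"

Answer: CG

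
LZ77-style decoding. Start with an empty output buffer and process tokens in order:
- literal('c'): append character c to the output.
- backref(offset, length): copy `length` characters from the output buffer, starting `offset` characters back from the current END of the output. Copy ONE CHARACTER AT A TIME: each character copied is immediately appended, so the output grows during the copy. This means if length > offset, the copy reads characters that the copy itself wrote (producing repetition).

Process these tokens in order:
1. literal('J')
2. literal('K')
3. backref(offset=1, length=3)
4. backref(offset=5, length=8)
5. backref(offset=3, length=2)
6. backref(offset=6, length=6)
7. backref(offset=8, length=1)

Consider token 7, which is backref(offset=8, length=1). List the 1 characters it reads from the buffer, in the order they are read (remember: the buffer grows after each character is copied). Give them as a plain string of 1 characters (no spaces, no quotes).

Token 1: literal('J'). Output: "J"
Token 2: literal('K'). Output: "JK"
Token 3: backref(off=1, len=3) (overlapping!). Copied 'KKK' from pos 1. Output: "JKKKK"
Token 4: backref(off=5, len=8) (overlapping!). Copied 'JKKKKJKK' from pos 0. Output: "JKKKKJKKKKJKK"
Token 5: backref(off=3, len=2). Copied 'JK' from pos 10. Output: "JKKKKJKKKKJKKJK"
Token 6: backref(off=6, len=6). Copied 'KJKKJK' from pos 9. Output: "JKKKKJKKKKJKKJKKJKKJK"
Token 7: backref(off=8, len=1). Buffer before: "JKKKKJKKKKJKKJKKJKKJK" (len 21)
  byte 1: read out[13]='J', append. Buffer now: "JKKKKJKKKKJKKJKKJKKJKJ"

Answer: J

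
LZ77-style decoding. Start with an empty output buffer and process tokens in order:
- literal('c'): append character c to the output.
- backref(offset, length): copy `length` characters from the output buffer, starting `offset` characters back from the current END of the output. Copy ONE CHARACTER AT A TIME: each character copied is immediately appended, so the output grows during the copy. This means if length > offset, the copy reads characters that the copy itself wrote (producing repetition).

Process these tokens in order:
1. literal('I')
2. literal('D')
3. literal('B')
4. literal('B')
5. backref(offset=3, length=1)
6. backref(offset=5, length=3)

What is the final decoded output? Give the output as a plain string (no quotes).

Answer: IDBBDIDB

Derivation:
Token 1: literal('I'). Output: "I"
Token 2: literal('D'). Output: "ID"
Token 3: literal('B'). Output: "IDB"
Token 4: literal('B'). Output: "IDBB"
Token 5: backref(off=3, len=1). Copied 'D' from pos 1. Output: "IDBBD"
Token 6: backref(off=5, len=3). Copied 'IDB' from pos 0. Output: "IDBBDIDB"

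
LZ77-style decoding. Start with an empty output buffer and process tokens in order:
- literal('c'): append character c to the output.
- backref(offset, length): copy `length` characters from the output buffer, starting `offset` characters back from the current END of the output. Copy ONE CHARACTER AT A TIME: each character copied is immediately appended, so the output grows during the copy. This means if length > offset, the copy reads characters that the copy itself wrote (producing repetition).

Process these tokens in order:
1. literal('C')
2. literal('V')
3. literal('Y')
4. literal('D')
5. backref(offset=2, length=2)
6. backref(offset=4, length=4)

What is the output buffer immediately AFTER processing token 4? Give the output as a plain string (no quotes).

Answer: CVYD

Derivation:
Token 1: literal('C'). Output: "C"
Token 2: literal('V'). Output: "CV"
Token 3: literal('Y'). Output: "CVY"
Token 4: literal('D'). Output: "CVYD"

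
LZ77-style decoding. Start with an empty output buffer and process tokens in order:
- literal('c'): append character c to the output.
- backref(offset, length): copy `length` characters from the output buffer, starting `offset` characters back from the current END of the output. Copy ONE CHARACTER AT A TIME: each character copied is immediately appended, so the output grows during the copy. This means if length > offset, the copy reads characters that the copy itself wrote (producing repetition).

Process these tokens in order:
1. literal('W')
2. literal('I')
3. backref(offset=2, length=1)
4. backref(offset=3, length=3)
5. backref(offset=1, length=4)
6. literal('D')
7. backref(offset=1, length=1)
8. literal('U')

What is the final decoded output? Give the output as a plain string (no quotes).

Answer: WIWWIWWWWWDDU

Derivation:
Token 1: literal('W'). Output: "W"
Token 2: literal('I'). Output: "WI"
Token 3: backref(off=2, len=1). Copied 'W' from pos 0. Output: "WIW"
Token 4: backref(off=3, len=3). Copied 'WIW' from pos 0. Output: "WIWWIW"
Token 5: backref(off=1, len=4) (overlapping!). Copied 'WWWW' from pos 5. Output: "WIWWIWWWWW"
Token 6: literal('D'). Output: "WIWWIWWWWWD"
Token 7: backref(off=1, len=1). Copied 'D' from pos 10. Output: "WIWWIWWWWWDD"
Token 8: literal('U'). Output: "WIWWIWWWWWDDU"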